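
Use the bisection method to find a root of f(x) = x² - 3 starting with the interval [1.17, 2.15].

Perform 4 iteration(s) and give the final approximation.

f(x) = x² - 3
Initial interval: [1.17, 2.15]

Iteration 1:
  c_1 = (1.170000 + 2.150000)/2 = 1.660000
  f(c_1) = f(1.660000) = -0.244400
  f(a) × f(c) ≥ 0, new interval: [1.660000, 2.150000]
Iteration 2:
  c_2 = (1.660000 + 2.150000)/2 = 1.905000
  f(c_2) = f(1.905000) = 0.629025
  f(a) × f(c) < 0, new interval: [1.660000, 1.905000]
Iteration 3:
  c_3 = (1.660000 + 1.905000)/2 = 1.782500
  f(c_3) = f(1.782500) = 0.177306
  f(a) × f(c) < 0, new interval: [1.660000, 1.782500]
Iteration 4:
  c_4 = (1.660000 + 1.782500)/2 = 1.721250
  f(c_4) = f(1.721250) = -0.037298
  f(a) × f(c) ≥ 0, new interval: [1.721250, 1.782500]

After 4 iteration(s), the approximation is c_4 = 1.721250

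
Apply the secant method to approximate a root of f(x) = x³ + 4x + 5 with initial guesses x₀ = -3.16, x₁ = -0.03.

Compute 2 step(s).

f(x) = x³ + 4x + 5
x₀ = -3.16, x₁ = -0.03

Secant formula: x_{n+1} = x_n - f(x_n)(x_n - x_{n-1})/(f(x_n) - f(x_{n-1}))

Iteration 1:
  f(-3.160000) = -39.194496
  f(-0.030000) = 4.879973
  x_2 = -0.030000 - 4.879973×(-0.030000 - (-3.160000))/(4.879973 - (-39.194496))
       = -0.376557
Iteration 2:
  f(-0.030000) = 4.879973
  f(-0.376557) = 3.440378
  x_3 = -0.376557 - 3.440378×(-0.376557 - (-0.030000))/(3.440378 - 4.879973)
       = -1.204767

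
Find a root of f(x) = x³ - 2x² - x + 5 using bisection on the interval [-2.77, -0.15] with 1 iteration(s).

f(x) = x³ - 2x² - x + 5
Initial interval: [-2.77, -0.15]

Iteration 1:
  c_1 = (-2.770000 + (-0.150000))/2 = -1.460000
  f(c_1) = f(-1.460000) = -0.915336
  f(a) × f(c) ≥ 0, new interval: [-1.460000, -0.150000]

After 1 iteration(s), the approximation is c_1 = -1.460000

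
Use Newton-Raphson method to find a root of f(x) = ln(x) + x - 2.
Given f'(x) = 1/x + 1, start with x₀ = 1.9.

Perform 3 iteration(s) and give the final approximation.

f(x) = ln(x) + x - 2
f'(x) = 1/x + 1
x₀ = 1.9

Newton-Raphson formula: x_{n+1} = x_n - f(x_n)/f'(x_n)

Iteration 1:
  f(1.900000) = 0.541854
  f'(1.900000) = 1.526316
  x_1 = 1.900000 - 0.541854/1.526316 = 1.544992
Iteration 2:
  f(1.544992) = -0.019989
  f'(1.544992) = 1.647252
  x_2 = 1.544992 - (-0.019989)/1.647252 = 1.557127
Iteration 3:
  f(1.557127) = -0.000031
  f'(1.557127) = 1.642208
  x_3 = 1.557127 - (-0.000031)/1.642208 = 1.557146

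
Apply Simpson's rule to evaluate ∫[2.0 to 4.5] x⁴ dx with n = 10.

f(x) = x⁴
a = 2.0, b = 4.5, n = 10
h = (b - a)/n = 0.250000

Simpson's rule: (h/3)[f(x₀) + 4f(x₁) + 2f(x₂) + ... + f(xₙ)]

x_0 = 2.0000, f(x_0) = 16.000000, coefficient = 1
x_1 = 2.2500, f(x_1) = 25.628906, coefficient = 4
x_2 = 2.5000, f(x_2) = 39.062500, coefficient = 2
x_3 = 2.7500, f(x_3) = 57.191406, coefficient = 4
x_4 = 3.0000, f(x_4) = 81.000000, coefficient = 2
x_5 = 3.2500, f(x_5) = 111.566406, coefficient = 4
x_6 = 3.5000, f(x_6) = 150.062500, coefficient = 2
x_7 = 3.7500, f(x_7) = 197.753906, coefficient = 4
x_8 = 4.0000, f(x_8) = 256.000000, coefficient = 2
x_9 = 4.2500, f(x_9) = 326.253906, coefficient = 4
x_10 = 4.5000, f(x_10) = 410.062500, coefficient = 1

I ≈ (0.250000/3) × 4351.890625 = 362.657552
Exact value: 362.656250
Error: 0.001302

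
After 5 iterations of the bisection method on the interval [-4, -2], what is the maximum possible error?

Bisection error bound: |error| ≤ (b-a)/2^n
|error| ≤ (-2 - (-4))/2^5 = 2/2^5
|error| ≤ 0.0625000000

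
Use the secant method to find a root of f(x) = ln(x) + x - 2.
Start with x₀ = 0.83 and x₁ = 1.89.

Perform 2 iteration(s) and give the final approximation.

f(x) = ln(x) + x - 2
x₀ = 0.83, x₁ = 1.89

Secant formula: x_{n+1} = x_n - f(x_n)(x_n - x_{n-1})/(f(x_n) - f(x_{n-1}))

Iteration 1:
  f(0.830000) = -1.356330
  f(1.890000) = 0.526577
  x_2 = 1.890000 - 0.526577×(1.890000 - 0.830000)/(0.526577 - (-1.356330))
       = 1.593559
Iteration 2:
  f(1.890000) = 0.526577
  f(1.593559) = 0.059528
  x_3 = 1.593559 - 0.059528×(1.593559 - 1.890000)/(0.059528 - 0.526577)
       = 1.555775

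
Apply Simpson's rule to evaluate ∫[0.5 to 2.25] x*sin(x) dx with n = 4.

f(x) = x*sin(x)
a = 0.5, b = 2.25, n = 4
h = (b - a)/n = 0.437500

Simpson's rule: (h/3)[f(x₀) + 4f(x₁) + 2f(x₂) + ... + f(xₙ)]

x_0 = 0.5000, f(x_0) = 0.239713, coefficient = 1
x_1 = 0.9375, f(x_1) = 0.755701, coefficient = 4
x_2 = 1.3750, f(x_2) = 1.348728, coefficient = 2
x_3 = 1.8125, f(x_3) = 1.759814, coefficient = 4
x_4 = 2.2500, f(x_4) = 1.750665, coefficient = 1

I ≈ (0.437500/3) × 14.749892 = 2.151026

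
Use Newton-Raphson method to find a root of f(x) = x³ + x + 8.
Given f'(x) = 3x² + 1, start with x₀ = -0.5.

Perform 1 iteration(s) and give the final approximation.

f(x) = x³ + x + 8
f'(x) = 3x² + 1
x₀ = -0.5

Newton-Raphson formula: x_{n+1} = x_n - f(x_n)/f'(x_n)

Iteration 1:
  f(-0.500000) = 7.375000
  f'(-0.500000) = 1.750000
  x_1 = -0.500000 - 7.375000/1.750000 = -4.714286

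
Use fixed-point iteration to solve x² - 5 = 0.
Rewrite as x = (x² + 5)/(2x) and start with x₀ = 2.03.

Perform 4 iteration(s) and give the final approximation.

Equation: x² - 5 = 0
Fixed-point form: x = (x² + 5)/(2x)
x₀ = 2.03

x_1 = g(2.030000) = 2.246527
x_2 = g(2.246527) = 2.236092
x_3 = g(2.236092) = 2.236068
x_4 = g(2.236068) = 2.236068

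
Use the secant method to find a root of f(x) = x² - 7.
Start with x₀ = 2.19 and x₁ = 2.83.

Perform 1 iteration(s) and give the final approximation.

f(x) = x² - 7
x₀ = 2.19, x₁ = 2.83

Secant formula: x_{n+1} = x_n - f(x_n)(x_n - x_{n-1})/(f(x_n) - f(x_{n-1}))

Iteration 1:
  f(2.190000) = -2.203900
  f(2.830000) = 1.008900
  x_2 = 2.830000 - 1.008900×(2.830000 - 2.190000)/(1.008900 - (-2.203900))
       = 2.629024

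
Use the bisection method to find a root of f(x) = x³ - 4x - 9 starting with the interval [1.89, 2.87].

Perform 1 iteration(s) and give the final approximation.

f(x) = x³ - 4x - 9
Initial interval: [1.89, 2.87]

Iteration 1:
  c_1 = (1.890000 + 2.870000)/2 = 2.380000
  f(c_1) = f(2.380000) = -5.038728
  f(a) × f(c) ≥ 0, new interval: [2.380000, 2.870000]

After 1 iteration(s), the approximation is c_1 = 2.380000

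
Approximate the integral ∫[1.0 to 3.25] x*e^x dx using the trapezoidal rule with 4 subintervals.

f(x) = x*e^x
a = 1.0, b = 3.25, n = 4
h = (b - a)/n = 0.562500

Trapezoidal rule: (h/2)[f(x₀) + 2f(x₁) + 2f(x₂) + ... + f(xₙ)]

x_0 = 1.0000, f(x_0) = 2.718282, coefficient = 1
x_1 = 1.5625, f(x_1) = 7.454271, coefficient = 2
x_2 = 2.1250, f(x_2) = 17.792407, coefficient = 2
x_3 = 2.6875, f(x_3) = 39.492524, coefficient = 2
x_4 = 3.2500, f(x_4) = 83.818605, coefficient = 1

I ≈ (0.562500/2) × 216.015290 = 60.754300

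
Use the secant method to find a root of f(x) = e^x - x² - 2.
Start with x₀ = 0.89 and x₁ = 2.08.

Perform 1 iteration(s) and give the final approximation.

f(x) = e^x - x² - 2
x₀ = 0.89, x₁ = 2.08

Secant formula: x_{n+1} = x_n - f(x_n)(x_n - x_{n-1})/(f(x_n) - f(x_{n-1}))

Iteration 1:
  f(0.890000) = -0.356970
  f(2.080000) = 1.678069
  x_2 = 2.080000 - 1.678069×(2.080000 - 0.890000)/(1.678069 - (-0.356970))
       = 1.098740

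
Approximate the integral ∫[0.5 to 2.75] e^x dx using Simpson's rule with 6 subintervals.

f(x) = e^x
a = 0.5, b = 2.75, n = 6
h = (b - a)/n = 0.375000

Simpson's rule: (h/3)[f(x₀) + 4f(x₁) + 2f(x₂) + ... + f(xₙ)]

x_0 = 0.5000, f(x_0) = 1.648721, coefficient = 1
x_1 = 0.8750, f(x_1) = 2.398875, coefficient = 4
x_2 = 1.2500, f(x_2) = 3.490343, coefficient = 2
x_3 = 1.6250, f(x_3) = 5.078419, coefficient = 4
x_4 = 2.0000, f(x_4) = 7.389056, coefficient = 2
x_5 = 2.3750, f(x_5) = 10.751013, coefficient = 4
x_6 = 2.7500, f(x_6) = 15.642632, coefficient = 1

I ≈ (0.375000/3) × 111.963381 = 13.995423
Exact value: 13.993911
Error: 0.001512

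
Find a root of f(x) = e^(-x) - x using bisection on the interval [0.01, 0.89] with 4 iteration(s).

f(x) = e^(-x) - x
Initial interval: [0.01, 0.89]

Iteration 1:
  c_1 = (0.010000 + 0.890000)/2 = 0.450000
  f(c_1) = f(0.450000) = 0.187628
  f(a) × f(c) ≥ 0, new interval: [0.450000, 0.890000]
Iteration 2:
  c_2 = (0.450000 + 0.890000)/2 = 0.670000
  f(c_2) = f(0.670000) = -0.158291
  f(a) × f(c) < 0, new interval: [0.450000, 0.670000]
Iteration 3:
  c_3 = (0.450000 + 0.670000)/2 = 0.560000
  f(c_3) = f(0.560000) = 0.011209
  f(a) × f(c) ≥ 0, new interval: [0.560000, 0.670000]
Iteration 4:
  c_4 = (0.560000 + 0.670000)/2 = 0.615000
  f(c_4) = f(0.615000) = -0.074359
  f(a) × f(c) < 0, new interval: [0.560000, 0.615000]

After 4 iteration(s), the approximation is c_4 = 0.615000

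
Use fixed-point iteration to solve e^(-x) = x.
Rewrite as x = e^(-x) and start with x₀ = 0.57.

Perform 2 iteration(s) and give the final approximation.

Equation: e^(-x) = x
Fixed-point form: x = e^(-x)
x₀ = 0.57

x_1 = g(0.570000) = 0.565525
x_2 = g(0.565525) = 0.568062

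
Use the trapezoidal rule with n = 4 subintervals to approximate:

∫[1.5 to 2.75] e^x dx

f(x) = e^x
a = 1.5, b = 2.75, n = 4
h = (b - a)/n = 0.312500

Trapezoidal rule: (h/2)[f(x₀) + 2f(x₁) + 2f(x₂) + ... + f(xₙ)]

x_0 = 1.5000, f(x_0) = 4.481689, coefficient = 1
x_1 = 1.8125, f(x_1) = 6.125743, coefficient = 2
x_2 = 2.1250, f(x_2) = 8.372897, coefficient = 2
x_3 = 2.4375, f(x_3) = 11.444394, coefficient = 2
x_4 = 2.7500, f(x_4) = 15.642632, coefficient = 1

I ≈ (0.312500/2) × 72.010389 = 11.251623
Exact value: 11.160943
Error: 0.090680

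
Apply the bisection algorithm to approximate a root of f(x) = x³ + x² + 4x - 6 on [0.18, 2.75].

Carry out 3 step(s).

f(x) = x³ + x² + 4x - 6
Initial interval: [0.18, 2.75]

Iteration 1:
  c_1 = (0.180000 + 2.750000)/2 = 1.465000
  f(c_1) = f(1.465000) = 5.150445
  f(a) × f(c) < 0, new interval: [0.180000, 1.465000]
Iteration 2:
  c_2 = (0.180000 + 1.465000)/2 = 0.822500
  f(c_2) = f(0.822500) = -1.477067
  f(a) × f(c) ≥ 0, new interval: [0.822500, 1.465000]
Iteration 3:
  c_3 = (0.822500 + 1.465000)/2 = 1.143750
  f(c_3) = f(1.143750) = 1.379377
  f(a) × f(c) < 0, new interval: [0.822500, 1.143750]

After 3 iteration(s), the approximation is c_3 = 1.143750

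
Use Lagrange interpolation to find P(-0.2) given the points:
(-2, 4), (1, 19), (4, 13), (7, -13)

Lagrange interpolation formula:
P(x) = Σ yᵢ × Lᵢ(x)
where Lᵢ(x) = Π_{j≠i} (x - xⱼ)/(xᵢ - xⱼ)

L_0(-0.2) = (-0.2 - 1)/(-2 - 1) × (-0.2 - 4)/(-2 - 4) × (-0.2 - 7)/(-2 - 7) = 0.224000
L_1(-0.2) = (-0.2 - (-2))/(1 - (-2)) × (-0.2 - 4)/(1 - 4) × (-0.2 - 7)/(1 - 7) = 1.008000
L_2(-0.2) = (-0.2 - (-2))/(4 - (-2)) × (-0.2 - 1)/(4 - 1) × (-0.2 - 7)/(4 - 7) = -0.288000
L_3(-0.2) = (-0.2 - (-2))/(7 - (-2)) × (-0.2 - 1)/(7 - 1) × (-0.2 - 4)/(7 - 4) = 0.056000

P(-0.2) = 4×L_0(-0.2) + 19×L_1(-0.2) + 13×L_2(-0.2) + (-13)×L_3(-0.2)
P(-0.2) = 15.576000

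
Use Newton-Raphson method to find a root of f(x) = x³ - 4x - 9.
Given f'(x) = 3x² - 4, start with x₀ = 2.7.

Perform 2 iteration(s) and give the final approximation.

f(x) = x³ - 4x - 9
f'(x) = 3x² - 4
x₀ = 2.7

Newton-Raphson formula: x_{n+1} = x_n - f(x_n)/f'(x_n)

Iteration 1:
  f(2.700000) = -0.117000
  f'(2.700000) = 17.870000
  x_1 = 2.700000 - (-0.117000)/17.870000 = 2.706547
Iteration 2:
  f(2.706547) = 0.000348
  f'(2.706547) = 17.976195
  x_2 = 2.706547 - 0.000348/17.976195 = 2.706528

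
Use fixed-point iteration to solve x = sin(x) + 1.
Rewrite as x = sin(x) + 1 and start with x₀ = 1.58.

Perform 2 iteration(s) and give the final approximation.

Equation: x = sin(x) + 1
Fixed-point form: x = sin(x) + 1
x₀ = 1.58

x_1 = g(1.580000) = 1.999958
x_2 = g(1.999958) = 1.909315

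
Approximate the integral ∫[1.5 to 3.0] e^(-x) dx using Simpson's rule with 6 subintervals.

f(x) = e^(-x)
a = 1.5, b = 3.0, n = 6
h = (b - a)/n = 0.250000

Simpson's rule: (h/3)[f(x₀) + 4f(x₁) + 2f(x₂) + ... + f(xₙ)]

x_0 = 1.5000, f(x_0) = 0.223130, coefficient = 1
x_1 = 1.7500, f(x_1) = 0.173774, coefficient = 4
x_2 = 2.0000, f(x_2) = 0.135335, coefficient = 2
x_3 = 2.2500, f(x_3) = 0.105399, coefficient = 4
x_4 = 2.5000, f(x_4) = 0.082085, coefficient = 2
x_5 = 2.7500, f(x_5) = 0.063928, coefficient = 4
x_6 = 3.0000, f(x_6) = 0.049787, coefficient = 1

I ≈ (0.250000/3) × 2.080162 = 0.173347
Exact value: 0.173343
Error: 0.000004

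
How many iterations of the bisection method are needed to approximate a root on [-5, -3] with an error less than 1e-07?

We need (b-a)/2^n ≤ 1e-07
(-3 - (-5))/2^n ≤ 1e-07
2/2^n ≤ 1e-07
2^n ≥ 20000000
n ≥ log₂(20000000) = 24.25
n ≥ 25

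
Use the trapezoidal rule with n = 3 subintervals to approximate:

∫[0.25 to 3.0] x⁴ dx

f(x) = x⁴
a = 0.25, b = 3.0, n = 3
h = (b - a)/n = 0.916667

Trapezoidal rule: (h/2)[f(x₀) + 2f(x₁) + 2f(x₂) + ... + f(xₙ)]

x_0 = 0.2500, f(x_0) = 0.003906, coefficient = 1
x_1 = 1.1667, f(x_1) = 1.852623, coefficient = 2
x_2 = 2.0833, f(x_2) = 18.838011, coefficient = 2
x_3 = 3.0000, f(x_3) = 81.000000, coefficient = 1

I ≈ (0.916667/2) × 122.385176 = 56.093205
Exact value: 48.599805
Error: 7.493401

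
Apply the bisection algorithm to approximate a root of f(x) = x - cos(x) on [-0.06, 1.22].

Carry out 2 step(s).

f(x) = x - cos(x)
Initial interval: [-0.06, 1.22]

Iteration 1:
  c_1 = (-0.060000 + 1.220000)/2 = 0.580000
  f(c_1) = f(0.580000) = -0.256463
  f(a) × f(c) ≥ 0, new interval: [0.580000, 1.220000]
Iteration 2:
  c_2 = (0.580000 + 1.220000)/2 = 0.900000
  f(c_2) = f(0.900000) = 0.278390
  f(a) × f(c) < 0, new interval: [0.580000, 0.900000]

After 2 iteration(s), the approximation is c_2 = 0.900000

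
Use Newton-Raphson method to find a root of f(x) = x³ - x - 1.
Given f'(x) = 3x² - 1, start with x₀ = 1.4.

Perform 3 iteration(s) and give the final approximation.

f(x) = x³ - x - 1
f'(x) = 3x² - 1
x₀ = 1.4

Newton-Raphson formula: x_{n+1} = x_n - f(x_n)/f'(x_n)

Iteration 1:
  f(1.400000) = 0.344000
  f'(1.400000) = 4.880000
  x_1 = 1.400000 - 0.344000/4.880000 = 1.329508
Iteration 2:
  f(1.329508) = 0.020520
  f'(1.329508) = 4.302776
  x_2 = 1.329508 - 0.020520/4.302776 = 1.324739
Iteration 3:
  f(1.324739) = 0.000091
  f'(1.324739) = 4.264802
  x_3 = 1.324739 - 0.000091/4.264802 = 1.324718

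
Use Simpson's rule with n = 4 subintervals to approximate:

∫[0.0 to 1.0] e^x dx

f(x) = e^x
a = 0.0, b = 1.0, n = 4
h = (b - a)/n = 0.250000

Simpson's rule: (h/3)[f(x₀) + 4f(x₁) + 2f(x₂) + ... + f(xₙ)]

x_0 = 0.0000, f(x_0) = 1.000000, coefficient = 1
x_1 = 0.2500, f(x_1) = 1.284025, coefficient = 4
x_2 = 0.5000, f(x_2) = 1.648721, coefficient = 2
x_3 = 0.7500, f(x_3) = 2.117000, coefficient = 4
x_4 = 1.0000, f(x_4) = 2.718282, coefficient = 1

I ≈ (0.250000/3) × 20.619826 = 1.718319
Exact value: 1.718282
Error: 0.000037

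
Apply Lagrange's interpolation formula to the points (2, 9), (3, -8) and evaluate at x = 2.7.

Lagrange interpolation formula:
P(x) = Σ yᵢ × Lᵢ(x)
where Lᵢ(x) = Π_{j≠i} (x - xⱼ)/(xᵢ - xⱼ)

L_0(2.7) = (2.7 - 3)/(2 - 3) = 0.300000
L_1(2.7) = (2.7 - 2)/(3 - 2) = 0.700000

P(2.7) = 9×L_0(2.7) + (-8)×L_1(2.7)
P(2.7) = -2.900000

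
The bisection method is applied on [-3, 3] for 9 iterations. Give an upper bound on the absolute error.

Bisection error bound: |error| ≤ (b-a)/2^n
|error| ≤ (3 - (-3))/2^9 = 6/2^9
|error| ≤ 0.0117187500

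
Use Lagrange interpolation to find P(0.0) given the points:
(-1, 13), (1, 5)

Lagrange interpolation formula:
P(x) = Σ yᵢ × Lᵢ(x)
where Lᵢ(x) = Π_{j≠i} (x - xⱼ)/(xᵢ - xⱼ)

L_0(0.0) = (0.0 - 1)/(-1 - 1) = 0.500000
L_1(0.0) = (0.0 - (-1))/(1 - (-1)) = 0.500000

P(0.0) = 13×L_0(0.0) + 5×L_1(0.0)
P(0.0) = 9.000000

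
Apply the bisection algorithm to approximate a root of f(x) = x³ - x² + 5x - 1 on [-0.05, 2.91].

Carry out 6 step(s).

f(x) = x³ - x² + 5x - 1
Initial interval: [-0.05, 2.91]

Iteration 1:
  c_1 = (-0.050000 + 2.910000)/2 = 1.430000
  f(c_1) = f(1.430000) = 7.029307
  f(a) × f(c) < 0, new interval: [-0.050000, 1.430000]
Iteration 2:
  c_2 = (-0.050000 + 1.430000)/2 = 0.690000
  f(c_2) = f(0.690000) = 2.302409
  f(a) × f(c) < 0, new interval: [-0.050000, 0.690000]
Iteration 3:
  c_3 = (-0.050000 + 0.690000)/2 = 0.320000
  f(c_3) = f(0.320000) = 0.530368
  f(a) × f(c) < 0, new interval: [-0.050000, 0.320000]
Iteration 4:
  c_4 = (-0.050000 + 0.320000)/2 = 0.135000
  f(c_4) = f(0.135000) = -0.340765
  f(a) × f(c) ≥ 0, new interval: [0.135000, 0.320000]
Iteration 5:
  c_5 = (0.135000 + 0.320000)/2 = 0.227500
  f(c_5) = f(0.227500) = 0.097518
  f(a) × f(c) < 0, new interval: [0.135000, 0.227500]
Iteration 6:
  c_6 = (0.135000 + 0.227500)/2 = 0.181250
  f(c_6) = f(0.181250) = -0.120647
  f(a) × f(c) ≥ 0, new interval: [0.181250, 0.227500]

After 6 iteration(s), the approximation is c_6 = 0.181250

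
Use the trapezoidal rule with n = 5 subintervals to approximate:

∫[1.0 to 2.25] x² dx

f(x) = x²
a = 1.0, b = 2.25, n = 5
h = (b - a)/n = 0.250000

Trapezoidal rule: (h/2)[f(x₀) + 2f(x₁) + 2f(x₂) + ... + f(xₙ)]

x_0 = 1.0000, f(x_0) = 1.000000, coefficient = 1
x_1 = 1.2500, f(x_1) = 1.562500, coefficient = 2
x_2 = 1.5000, f(x_2) = 2.250000, coefficient = 2
x_3 = 1.7500, f(x_3) = 3.062500, coefficient = 2
x_4 = 2.0000, f(x_4) = 4.000000, coefficient = 2
x_5 = 2.2500, f(x_5) = 5.062500, coefficient = 1

I ≈ (0.250000/2) × 27.812500 = 3.476562
Exact value: 3.463542
Error: 0.013021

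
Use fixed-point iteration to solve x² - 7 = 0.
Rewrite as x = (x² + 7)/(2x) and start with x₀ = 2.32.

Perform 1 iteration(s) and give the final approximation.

Equation: x² - 7 = 0
Fixed-point form: x = (x² + 7)/(2x)
x₀ = 2.32

x_1 = g(2.320000) = 2.668621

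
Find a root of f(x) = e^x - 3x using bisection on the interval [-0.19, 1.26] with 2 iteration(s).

f(x) = e^x - 3x
Initial interval: [-0.19, 1.26]

Iteration 1:
  c_1 = (-0.190000 + 1.260000)/2 = 0.535000
  f(c_1) = f(0.535000) = 0.102448
  f(a) × f(c) ≥ 0, new interval: [0.535000, 1.260000]
Iteration 2:
  c_2 = (0.535000 + 1.260000)/2 = 0.897500
  f(c_2) = f(0.897500) = -0.239038
  f(a) × f(c) < 0, new interval: [0.535000, 0.897500]

After 2 iteration(s), the approximation is c_2 = 0.897500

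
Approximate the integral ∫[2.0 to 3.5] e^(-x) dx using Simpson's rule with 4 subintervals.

f(x) = e^(-x)
a = 2.0, b = 3.5, n = 4
h = (b - a)/n = 0.375000

Simpson's rule: (h/3)[f(x₀) + 4f(x₁) + 2f(x₂) + ... + f(xₙ)]

x_0 = 2.0000, f(x_0) = 0.135335, coefficient = 1
x_1 = 2.3750, f(x_1) = 0.093014, coefficient = 4
x_2 = 2.7500, f(x_2) = 0.063928, coefficient = 2
x_3 = 3.1250, f(x_3) = 0.043937, coefficient = 4
x_4 = 3.5000, f(x_4) = 0.030197, coefficient = 1

I ≈ (0.375000/3) × 0.841194 = 0.105149
Exact value: 0.105138
Error: 0.000011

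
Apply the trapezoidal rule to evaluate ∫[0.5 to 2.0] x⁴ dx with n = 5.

f(x) = x⁴
a = 0.5, b = 2.0, n = 5
h = (b - a)/n = 0.300000

Trapezoidal rule: (h/2)[f(x₀) + 2f(x₁) + 2f(x₂) + ... + f(xₙ)]

x_0 = 0.5000, f(x_0) = 0.062500, coefficient = 1
x_1 = 0.8000, f(x_1) = 0.409600, coefficient = 2
x_2 = 1.1000, f(x_2) = 1.464100, coefficient = 2
x_3 = 1.4000, f(x_3) = 3.841600, coefficient = 2
x_4 = 1.7000, f(x_4) = 8.352100, coefficient = 2
x_5 = 2.0000, f(x_5) = 16.000000, coefficient = 1

I ≈ (0.300000/2) × 44.197300 = 6.629595
Exact value: 6.393750
Error: 0.235845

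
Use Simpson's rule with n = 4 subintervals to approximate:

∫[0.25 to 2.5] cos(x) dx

f(x) = cos(x)
a = 0.25, b = 2.5, n = 4
h = (b - a)/n = 0.562500

Simpson's rule: (h/3)[f(x₀) + 4f(x₁) + 2f(x₂) + ... + f(xₙ)]

x_0 = 0.2500, f(x_0) = 0.968912, coefficient = 1
x_1 = 0.8125, f(x_1) = 0.687686, coefficient = 4
x_2 = 1.3750, f(x_2) = 0.194548, coefficient = 2
x_3 = 1.9375, f(x_3) = -0.358540, coefficient = 4
x_4 = 2.5000, f(x_4) = -0.801144, coefficient = 1

I ≈ (0.562500/3) × 1.873446 = 0.351271
Exact value: 0.351068
Error: 0.000203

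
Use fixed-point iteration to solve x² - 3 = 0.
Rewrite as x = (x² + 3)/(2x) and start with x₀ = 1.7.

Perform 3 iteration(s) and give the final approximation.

Equation: x² - 3 = 0
Fixed-point form: x = (x² + 3)/(2x)
x₀ = 1.7

x_1 = g(1.700000) = 1.732353
x_2 = g(1.732353) = 1.732051
x_3 = g(1.732051) = 1.732051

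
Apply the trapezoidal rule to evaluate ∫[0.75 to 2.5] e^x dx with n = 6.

f(x) = e^x
a = 0.75, b = 2.5, n = 6
h = (b - a)/n = 0.291667

Trapezoidal rule: (h/2)[f(x₀) + 2f(x₁) + 2f(x₂) + ... + f(xₙ)]

x_0 = 0.7500, f(x_0) = 2.117000, coefficient = 1
x_1 = 1.0417, f(x_1) = 2.833936, coefficient = 2
x_2 = 1.3333, f(x_2) = 3.793668, coefficient = 2
x_3 = 1.6250, f(x_3) = 5.078419, coefficient = 2
x_4 = 1.9167, f(x_4) = 6.798260, coefficient = 2
x_5 = 2.2083, f(x_5) = 9.100536, coefficient = 2
x_6 = 2.5000, f(x_6) = 12.182494, coefficient = 1

I ≈ (0.291667/2) × 69.509132 = 10.136748
Exact value: 10.065494
Error: 0.071255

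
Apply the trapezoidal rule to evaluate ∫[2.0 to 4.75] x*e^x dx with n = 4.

f(x) = x*e^x
a = 2.0, b = 4.75, n = 4
h = (b - a)/n = 0.687500

Trapezoidal rule: (h/2)[f(x₀) + 2f(x₁) + 2f(x₂) + ... + f(xₙ)]

x_0 = 2.0000, f(x_0) = 14.778112, coefficient = 1
x_1 = 2.6875, f(x_1) = 39.492524, coefficient = 2
x_2 = 3.3750, f(x_2) = 98.631958, coefficient = 2
x_3 = 4.0625, f(x_3) = 236.110177, coefficient = 2
x_4 = 4.7500, f(x_4) = 549.025352, coefficient = 1

I ≈ (0.687500/2) × 1312.272782 = 451.093769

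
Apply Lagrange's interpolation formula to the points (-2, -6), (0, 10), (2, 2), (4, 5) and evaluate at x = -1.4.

Lagrange interpolation formula:
P(x) = Σ yᵢ × Lᵢ(x)
where Lᵢ(x) = Π_{j≠i} (x - xⱼ)/(xᵢ - xⱼ)

L_0(-1.4) = (-1.4 - 0)/(-2 - 0) × (-1.4 - 2)/(-2 - 2) × (-1.4 - 4)/(-2 - 4) = 0.535500
L_1(-1.4) = (-1.4 - (-2))/(0 - (-2)) × (-1.4 - 2)/(0 - 2) × (-1.4 - 4)/(0 - 4) = 0.688500
L_2(-1.4) = (-1.4 - (-2))/(2 - (-2)) × (-1.4 - 0)/(2 - 0) × (-1.4 - 4)/(2 - 4) = -0.283500
L_3(-1.4) = (-1.4 - (-2))/(4 - (-2)) × (-1.4 - 0)/(4 - 0) × (-1.4 - 2)/(4 - 2) = 0.059500

P(-1.4) = (-6)×L_0(-1.4) + 10×L_1(-1.4) + 2×L_2(-1.4) + 5×L_3(-1.4)
P(-1.4) = 3.402500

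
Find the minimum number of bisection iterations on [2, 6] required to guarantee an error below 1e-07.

We need (b-a)/2^n ≤ 1e-07
(6 - 2)/2^n ≤ 1e-07
4/2^n ≤ 1e-07
2^n ≥ 40000000
n ≥ log₂(40000000) = 25.25
n ≥ 26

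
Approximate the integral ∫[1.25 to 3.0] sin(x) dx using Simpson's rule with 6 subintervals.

f(x) = sin(x)
a = 1.25, b = 3.0, n = 6
h = (b - a)/n = 0.291667

Simpson's rule: (h/3)[f(x₀) + 4f(x₁) + 2f(x₂) + ... + f(xₙ)]

x_0 = 1.2500, f(x_0) = 0.948985, coefficient = 1
x_1 = 1.5417, f(x_1) = 0.999576, coefficient = 4
x_2 = 1.8333, f(x_2) = 0.965735, coefficient = 2
x_3 = 2.1250, f(x_3) = 0.850320, coefficient = 4
x_4 = 2.4167, f(x_4) = 0.663080, coefficient = 2
x_5 = 2.7083, f(x_5) = 0.419831, coefficient = 4
x_6 = 3.0000, f(x_6) = 0.141120, coefficient = 1

I ≈ (0.291667/3) × 13.426641 = 1.305368
Exact value: 1.305315
Error: 0.000053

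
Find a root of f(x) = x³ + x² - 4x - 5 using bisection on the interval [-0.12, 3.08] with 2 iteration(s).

f(x) = x³ + x² - 4x - 5
Initial interval: [-0.12, 3.08]

Iteration 1:
  c_1 = (-0.120000 + 3.080000)/2 = 1.480000
  f(c_1) = f(1.480000) = -5.487808
  f(a) × f(c) ≥ 0, new interval: [1.480000, 3.080000]
Iteration 2:
  c_2 = (1.480000 + 3.080000)/2 = 2.280000
  f(c_2) = f(2.280000) = 2.930752
  f(a) × f(c) < 0, new interval: [1.480000, 2.280000]

After 2 iteration(s), the approximation is c_2 = 2.280000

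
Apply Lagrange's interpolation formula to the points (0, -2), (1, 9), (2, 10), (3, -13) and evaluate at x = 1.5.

Lagrange interpolation formula:
P(x) = Σ yᵢ × Lᵢ(x)
where Lᵢ(x) = Π_{j≠i} (x - xⱼ)/(xᵢ - xⱼ)

L_0(1.5) = (1.5 - 1)/(0 - 1) × (1.5 - 2)/(0 - 2) × (1.5 - 3)/(0 - 3) = -0.062500
L_1(1.5) = (1.5 - 0)/(1 - 0) × (1.5 - 2)/(1 - 2) × (1.5 - 3)/(1 - 3) = 0.562500
L_2(1.5) = (1.5 - 0)/(2 - 0) × (1.5 - 1)/(2 - 1) × (1.5 - 3)/(2 - 3) = 0.562500
L_3(1.5) = (1.5 - 0)/(3 - 0) × (1.5 - 1)/(3 - 1) × (1.5 - 2)/(3 - 2) = -0.062500

P(1.5) = (-2)×L_0(1.5) + 9×L_1(1.5) + 10×L_2(1.5) + (-13)×L_3(1.5)
P(1.5) = 11.625000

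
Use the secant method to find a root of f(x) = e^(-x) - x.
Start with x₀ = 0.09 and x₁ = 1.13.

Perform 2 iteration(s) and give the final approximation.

f(x) = e^(-x) - x
x₀ = 0.09, x₁ = 1.13

Secant formula: x_{n+1} = x_n - f(x_n)(x_n - x_{n-1})/(f(x_n) - f(x_{n-1}))

Iteration 1:
  f(0.090000) = 0.823931
  f(1.130000) = -0.806967
  x_2 = 1.130000 - (-0.806967)×(1.130000 - 0.090000)/(-0.806967 - 0.823931)
       = 0.615409
Iteration 2:
  f(1.130000) = -0.806967
  f(0.615409) = -0.074989
  x_3 = 0.615409 - (-0.074989)×(0.615409 - 1.130000)/(-0.074989 - (-0.806967))
       = 0.562691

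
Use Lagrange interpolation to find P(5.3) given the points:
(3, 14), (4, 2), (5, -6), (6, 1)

Lagrange interpolation formula:
P(x) = Σ yᵢ × Lᵢ(x)
where Lᵢ(x) = Π_{j≠i} (x - xⱼ)/(xᵢ - xⱼ)

L_0(5.3) = (5.3 - 4)/(3 - 4) × (5.3 - 5)/(3 - 5) × (5.3 - 6)/(3 - 6) = 0.045500
L_1(5.3) = (5.3 - 3)/(4 - 3) × (5.3 - 5)/(4 - 5) × (5.3 - 6)/(4 - 6) = -0.241500
L_2(5.3) = (5.3 - 3)/(5 - 3) × (5.3 - 4)/(5 - 4) × (5.3 - 6)/(5 - 6) = 1.046500
L_3(5.3) = (5.3 - 3)/(6 - 3) × (5.3 - 4)/(6 - 4) × (5.3 - 5)/(6 - 5) = 0.149500

P(5.3) = 14×L_0(5.3) + 2×L_1(5.3) + (-6)×L_2(5.3) + 1×L_3(5.3)
P(5.3) = -5.975500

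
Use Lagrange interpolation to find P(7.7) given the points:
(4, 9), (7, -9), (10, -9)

Lagrange interpolation formula:
P(x) = Σ yᵢ × Lᵢ(x)
where Lᵢ(x) = Π_{j≠i} (x - xⱼ)/(xᵢ - xⱼ)

L_0(7.7) = (7.7 - 7)/(4 - 7) × (7.7 - 10)/(4 - 10) = -0.089444
L_1(7.7) = (7.7 - 4)/(7 - 4) × (7.7 - 10)/(7 - 10) = 0.945556
L_2(7.7) = (7.7 - 4)/(10 - 4) × (7.7 - 7)/(10 - 7) = 0.143889

P(7.7) = 9×L_0(7.7) + (-9)×L_1(7.7) + (-9)×L_2(7.7)
P(7.7) = -10.610000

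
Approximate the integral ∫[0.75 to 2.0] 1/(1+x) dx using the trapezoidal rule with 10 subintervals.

f(x) = 1/(1+x)
a = 0.75, b = 2.0, n = 10
h = (b - a)/n = 0.125000

Trapezoidal rule: (h/2)[f(x₀) + 2f(x₁) + 2f(x₂) + ... + f(xₙ)]

x_0 = 0.7500, f(x_0) = 0.571429, coefficient = 1
x_1 = 0.8750, f(x_1) = 0.533333, coefficient = 2
x_2 = 1.0000, f(x_2) = 0.500000, coefficient = 2
x_3 = 1.1250, f(x_3) = 0.470588, coefficient = 2
x_4 = 1.2500, f(x_4) = 0.444444, coefficient = 2
x_5 = 1.3750, f(x_5) = 0.421053, coefficient = 2
x_6 = 1.5000, f(x_6) = 0.400000, coefficient = 2
x_7 = 1.6250, f(x_7) = 0.380952, coefficient = 2
x_8 = 1.7500, f(x_8) = 0.363636, coefficient = 2
x_9 = 1.8750, f(x_9) = 0.347826, coefficient = 2
x_10 = 2.0000, f(x_10) = 0.333333, coefficient = 1

I ≈ (0.125000/2) × 8.628429 = 0.539277
Exact value: 0.538997
Error: 0.000280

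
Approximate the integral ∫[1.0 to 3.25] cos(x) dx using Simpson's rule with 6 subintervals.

f(x) = cos(x)
a = 1.0, b = 3.25, n = 6
h = (b - a)/n = 0.375000

Simpson's rule: (h/3)[f(x₀) + 4f(x₁) + 2f(x₂) + ... + f(xₙ)]

x_0 = 1.0000, f(x_0) = 0.540302, coefficient = 1
x_1 = 1.3750, f(x_1) = 0.194548, coefficient = 4
x_2 = 1.7500, f(x_2) = -0.178246, coefficient = 2
x_3 = 2.1250, f(x_3) = -0.526266, coefficient = 4
x_4 = 2.5000, f(x_4) = -0.801144, coefficient = 2
x_5 = 2.8750, f(x_5) = -0.964674, coefficient = 4
x_6 = 3.2500, f(x_6) = -0.994130, coefficient = 1

I ≈ (0.375000/3) × -7.598178 = -0.949772
Exact value: -0.949666
Error: 0.000106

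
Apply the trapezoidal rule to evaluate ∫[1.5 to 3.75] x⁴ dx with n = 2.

f(x) = x⁴
a = 1.5, b = 3.75, n = 2
h = (b - a)/n = 1.125000

Trapezoidal rule: (h/2)[f(x₀) + 2f(x₁) + 2f(x₂) + ... + f(xₙ)]

x_0 = 1.5000, f(x_0) = 5.062500, coefficient = 1
x_1 = 2.6250, f(x_1) = 47.480713, coefficient = 2
x_2 = 3.7500, f(x_2) = 197.753906, coefficient = 1

I ≈ (1.125000/2) × 297.777832 = 167.500031
Exact value: 146.796680
Error: 20.703351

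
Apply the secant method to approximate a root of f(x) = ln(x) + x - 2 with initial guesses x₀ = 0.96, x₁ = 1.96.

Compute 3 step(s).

f(x) = ln(x) + x - 2
x₀ = 0.96, x₁ = 1.96

Secant formula: x_{n+1} = x_n - f(x_n)(x_n - x_{n-1})/(f(x_n) - f(x_{n-1}))

Iteration 1:
  f(0.960000) = -1.080822
  f(1.960000) = 0.632944
  x_2 = 1.960000 - 0.632944×(1.960000 - 0.960000)/(0.632944 - (-1.080822))
       = 1.590671
Iteration 2:
  f(1.960000) = 0.632944
  f(1.590671) = 0.054826
  x_3 = 1.590671 - 0.054826×(1.590671 - 1.960000)/(0.054826 - 0.632944)
       = 1.555645
Iteration 3:
  f(1.590671) = 0.054826
  f(1.555645) = -0.002465
  x_4 = 1.555645 - (-0.002465)×(1.555645 - 1.590671)/(-0.002465 - 0.054826)
       = 1.557152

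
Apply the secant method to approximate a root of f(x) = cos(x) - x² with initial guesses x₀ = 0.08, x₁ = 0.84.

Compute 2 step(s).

f(x) = cos(x) - x²
x₀ = 0.08, x₁ = 0.84

Secant formula: x_{n+1} = x_n - f(x_n)(x_n - x_{n-1})/(f(x_n) - f(x_{n-1}))

Iteration 1:
  f(0.080000) = 0.990402
  f(0.840000) = -0.038137
  x_2 = 0.840000 - (-0.038137)×(0.840000 - 0.080000)/(-0.038137 - 0.990402)
       = 0.811820
Iteration 2:
  f(0.840000) = -0.038137
  f(0.811820) = 0.029127
  x_3 = 0.811820 - 0.029127×(0.811820 - 0.840000)/(0.029127 - (-0.038137))
       = 0.824023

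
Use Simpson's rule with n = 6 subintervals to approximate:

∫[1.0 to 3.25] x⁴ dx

f(x) = x⁴
a = 1.0, b = 3.25, n = 6
h = (b - a)/n = 0.375000

Simpson's rule: (h/3)[f(x₀) + 4f(x₁) + 2f(x₂) + ... + f(xₙ)]

x_0 = 1.0000, f(x_0) = 1.000000, coefficient = 1
x_1 = 1.3750, f(x_1) = 3.574463, coefficient = 4
x_2 = 1.7500, f(x_2) = 9.378906, coefficient = 2
x_3 = 2.1250, f(x_3) = 20.390869, coefficient = 4
x_4 = 2.5000, f(x_4) = 39.062500, coefficient = 2
x_5 = 2.8750, f(x_5) = 68.320557, coefficient = 4
x_6 = 3.2500, f(x_6) = 111.566406, coefficient = 1

I ≈ (0.375000/3) × 578.592773 = 72.324097
Exact value: 72.318164
Error: 0.005933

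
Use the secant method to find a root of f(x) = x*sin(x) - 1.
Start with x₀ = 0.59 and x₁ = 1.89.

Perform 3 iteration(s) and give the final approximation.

f(x) = x*sin(x) - 1
x₀ = 0.59, x₁ = 1.89

Secant formula: x_{n+1} = x_n - f(x_n)(x_n - x_{n-1})/(f(x_n) - f(x_{n-1}))

Iteration 1:
  f(0.590000) = -0.671747
  f(1.890000) = 0.794528
  x_2 = 1.890000 - 0.794528×(1.890000 - 0.590000)/(0.794528 - (-0.671747))
       = 1.185571
Iteration 2:
  f(1.890000) = 0.794528
  f(1.185571) = 0.098685
  x_3 = 1.185571 - 0.098685×(1.185571 - 1.890000)/(0.098685 - 0.794528)
       = 1.085668
Iteration 3:
  f(1.185571) = 0.098685
  f(1.085668) = -0.039601
  x_4 = 1.085668 - (-0.039601)×(1.085668 - 1.185571)/(-0.039601 - 0.098685)
       = 1.114278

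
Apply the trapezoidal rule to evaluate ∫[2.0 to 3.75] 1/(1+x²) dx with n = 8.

f(x) = 1/(1+x²)
a = 2.0, b = 3.75, n = 8
h = (b - a)/n = 0.218750

Trapezoidal rule: (h/2)[f(x₀) + 2f(x₁) + 2f(x₂) + ... + f(xₙ)]

x_0 = 2.0000, f(x_0) = 0.200000, coefficient = 1
x_1 = 2.2188, f(x_1) = 0.168838, coefficient = 2
x_2 = 2.4375, f(x_2) = 0.144063, coefficient = 2
x_3 = 2.6562, f(x_3) = 0.124136, coefficient = 2
x_4 = 2.8750, f(x_4) = 0.107926, coefficient = 2
x_5 = 3.0938, f(x_5) = 0.094596, coefficient = 2
x_6 = 3.3125, f(x_6) = 0.083524, coefficient = 2
x_7 = 3.5312, f(x_7) = 0.074241, coefficient = 2
x_8 = 3.7500, f(x_8) = 0.066390, coefficient = 1

I ≈ (0.218750/2) × 1.861036 = 0.203551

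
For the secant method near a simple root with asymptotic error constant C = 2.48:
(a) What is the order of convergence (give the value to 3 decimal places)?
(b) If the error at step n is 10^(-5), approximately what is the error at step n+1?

(a) Secant method has superlinear convergence with order φ = (1+√5)/2 ≈ 1.618.
    This means |e_{n+1}| ≈ C|e_n|^1.618.

(b) With |e_n| = 10^(-5) and C = 2.48:
    |e_{n+1}| ≈ 2.48 × (10^(-5))^1.618 = 2.48 × 10^(-8.09)

(a) ≈ 1.618 (golden ratio); (b) |e_{n+1}| ≈ 2.015e-08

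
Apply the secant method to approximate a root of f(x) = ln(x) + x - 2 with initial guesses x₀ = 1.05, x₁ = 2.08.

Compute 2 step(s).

f(x) = ln(x) + x - 2
x₀ = 1.05, x₁ = 2.08

Secant formula: x_{n+1} = x_n - f(x_n)(x_n - x_{n-1})/(f(x_n) - f(x_{n-1}))

Iteration 1:
  f(1.050000) = -0.901210
  f(2.080000) = 0.812368
  x_2 = 2.080000 - 0.812368×(2.080000 - 1.050000)/(0.812368 - (-0.901210))
       = 1.591701
Iteration 2:
  f(2.080000) = 0.812368
  f(1.591701) = 0.056504
  x_3 = 1.591701 - 0.056504×(1.591701 - 2.080000)/(0.056504 - 0.812368)
       = 1.555198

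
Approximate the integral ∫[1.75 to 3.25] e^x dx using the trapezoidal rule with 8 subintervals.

f(x) = e^x
a = 1.75, b = 3.25, n = 8
h = (b - a)/n = 0.187500

Trapezoidal rule: (h/2)[f(x₀) + 2f(x₁) + 2f(x₂) + ... + f(xₙ)]

x_0 = 1.7500, f(x_0) = 5.754603, coefficient = 1
x_1 = 1.9375, f(x_1) = 6.941376, coefficient = 2
x_2 = 2.1250, f(x_2) = 8.372897, coefficient = 2
x_3 = 2.3125, f(x_3) = 10.099642, coefficient = 2
x_4 = 2.5000, f(x_4) = 12.182494, coefficient = 2
x_5 = 2.6875, f(x_5) = 14.694893, coefficient = 2
x_6 = 2.8750, f(x_6) = 17.725424, coefficient = 2
x_7 = 3.0625, f(x_7) = 21.380943, coefficient = 2
x_8 = 3.2500, f(x_8) = 25.790340, coefficient = 1

I ≈ (0.187500/2) × 214.340281 = 20.094401
Exact value: 20.035737
Error: 0.058664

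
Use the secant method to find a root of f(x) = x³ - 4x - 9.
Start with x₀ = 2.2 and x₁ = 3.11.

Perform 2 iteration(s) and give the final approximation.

f(x) = x³ - 4x - 9
x₀ = 2.2, x₁ = 3.11

Secant formula: x_{n+1} = x_n - f(x_n)(x_n - x_{n-1})/(f(x_n) - f(x_{n-1}))

Iteration 1:
  f(2.200000) = -7.152000
  f(3.110000) = 8.640231
  x_2 = 3.110000 - 8.640231×(3.110000 - 2.200000)/(8.640231 - (-7.152000))
       = 2.612122
Iteration 2:
  f(3.110000) = 8.640231
  f(2.612122) = -1.625512
  x_3 = 2.612122 - (-1.625512)×(2.612122 - 3.110000)/(-1.625512 - 8.640231)
       = 2.690957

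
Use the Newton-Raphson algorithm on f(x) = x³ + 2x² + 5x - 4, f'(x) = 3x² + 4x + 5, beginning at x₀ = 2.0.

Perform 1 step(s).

f(x) = x³ + 2x² + 5x - 4
f'(x) = 3x² + 4x + 5
x₀ = 2.0

Newton-Raphson formula: x_{n+1} = x_n - f(x_n)/f'(x_n)

Iteration 1:
  f(2.000000) = 22.000000
  f'(2.000000) = 25.000000
  x_1 = 2.000000 - 22.000000/25.000000 = 1.120000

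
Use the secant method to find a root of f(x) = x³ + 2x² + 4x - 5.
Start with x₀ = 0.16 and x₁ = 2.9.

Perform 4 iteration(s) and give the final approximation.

f(x) = x³ + 2x² + 4x - 5
x₀ = 0.16, x₁ = 2.9

Secant formula: x_{n+1} = x_n - f(x_n)(x_n - x_{n-1})/(f(x_n) - f(x_{n-1}))

Iteration 1:
  f(0.160000) = -4.304704
  f(2.900000) = 47.809000
  x_2 = 2.900000 - 47.809000×(2.900000 - 0.160000)/(47.809000 - (-4.304704))
       = 0.386330
Iteration 2:
  f(2.900000) = 47.809000
  f(0.386330) = -3.098519
  x_3 = 0.386330 - (-3.098519)×(0.386330 - 2.900000)/(-3.098519 - 47.809000)
       = 0.539326
Iteration 3:
  f(0.386330) = -3.098519
  f(0.539326) = -2.104076
  x_4 = 0.539326 - (-2.104076)×(0.539326 - 0.386330)/(-2.104076 - (-3.098519))
       = 0.863040
Iteration 4:
  f(0.539326) = -2.104076
  f(0.863040) = 0.584664
  x_5 = 0.863040 - 0.584664×(0.863040 - 0.539326)/(0.584664 - (-2.104076))
       = 0.792649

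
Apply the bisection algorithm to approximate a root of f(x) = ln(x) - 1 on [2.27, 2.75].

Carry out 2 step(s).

f(x) = ln(x) - 1
Initial interval: [2.27, 2.75]

Iteration 1:
  c_1 = (2.270000 + 2.750000)/2 = 2.510000
  f(c_1) = f(2.510000) = -0.079717
  f(a) × f(c) ≥ 0, new interval: [2.510000, 2.750000]
Iteration 2:
  c_2 = (2.510000 + 2.750000)/2 = 2.630000
  f(c_2) = f(2.630000) = -0.033016
  f(a) × f(c) ≥ 0, new interval: [2.630000, 2.750000]

After 2 iteration(s), the approximation is c_2 = 2.630000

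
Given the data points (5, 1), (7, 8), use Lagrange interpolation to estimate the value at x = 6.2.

Lagrange interpolation formula:
P(x) = Σ yᵢ × Lᵢ(x)
where Lᵢ(x) = Π_{j≠i} (x - xⱼ)/(xᵢ - xⱼ)

L_0(6.2) = (6.2 - 7)/(5 - 7) = 0.400000
L_1(6.2) = (6.2 - 5)/(7 - 5) = 0.600000

P(6.2) = 1×L_0(6.2) + 8×L_1(6.2)
P(6.2) = 5.200000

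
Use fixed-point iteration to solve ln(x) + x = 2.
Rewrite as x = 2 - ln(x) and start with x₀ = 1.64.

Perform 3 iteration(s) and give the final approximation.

Equation: ln(x) + x = 2
Fixed-point form: x = 2 - ln(x)
x₀ = 1.64

x_1 = g(1.640000) = 1.505304
x_2 = g(1.505304) = 1.591005
x_3 = g(1.591005) = 1.535634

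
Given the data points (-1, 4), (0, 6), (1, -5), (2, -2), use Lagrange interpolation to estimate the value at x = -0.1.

Lagrange interpolation formula:
P(x) = Σ yᵢ × Lᵢ(x)
where Lᵢ(x) = Π_{j≠i} (x - xⱼ)/(xᵢ - xⱼ)

L_0(-0.1) = (-0.1 - 0)/(-1 - 0) × (-0.1 - 1)/(-1 - 1) × (-0.1 - 2)/(-1 - 2) = 0.038500
L_1(-0.1) = (-0.1 - (-1))/(0 - (-1)) × (-0.1 - 1)/(0 - 1) × (-0.1 - 2)/(0 - 2) = 1.039500
L_2(-0.1) = (-0.1 - (-1))/(1 - (-1)) × (-0.1 - 0)/(1 - 0) × (-0.1 - 2)/(1 - 2) = -0.094500
L_3(-0.1) = (-0.1 - (-1))/(2 - (-1)) × (-0.1 - 0)/(2 - 0) × (-0.1 - 1)/(2 - 1) = 0.016500

P(-0.1) = 4×L_0(-0.1) + 6×L_1(-0.1) + (-5)×L_2(-0.1) + (-2)×L_3(-0.1)
P(-0.1) = 6.830500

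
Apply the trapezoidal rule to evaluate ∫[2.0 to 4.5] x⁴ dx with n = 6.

f(x) = x⁴
a = 2.0, b = 4.5, n = 6
h = (b - a)/n = 0.416667

Trapezoidal rule: (h/2)[f(x₀) + 2f(x₁) + 2f(x₂) + ... + f(xₙ)]

x_0 = 2.0000, f(x_0) = 16.000000, coefficient = 1
x_1 = 2.4167, f(x_1) = 34.108845, coefficient = 2
x_2 = 2.8333, f(x_2) = 64.445216, coefficient = 2
x_3 = 3.2500, f(x_3) = 111.566406, coefficient = 2
x_4 = 3.6667, f(x_4) = 180.753086, coefficient = 2
x_5 = 4.0833, f(x_5) = 278.009307, coefficient = 2
x_6 = 4.5000, f(x_6) = 410.062500, coefficient = 1

I ≈ (0.416667/2) × 1763.828221 = 367.464213
Exact value: 362.656250
Error: 4.807963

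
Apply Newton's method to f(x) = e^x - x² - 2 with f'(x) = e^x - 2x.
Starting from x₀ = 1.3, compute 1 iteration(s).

f(x) = e^x - x² - 2
f'(x) = e^x - 2x
x₀ = 1.3

Newton-Raphson formula: x_{n+1} = x_n - f(x_n)/f'(x_n)

Iteration 1:
  f(1.300000) = -0.020703
  f'(1.300000) = 1.069297
  x_1 = 1.300000 - (-0.020703)/1.069297 = 1.319362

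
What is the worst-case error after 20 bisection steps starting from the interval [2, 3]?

Bisection error bound: |error| ≤ (b-a)/2^n
|error| ≤ (3 - 2)/2^20 = 1/2^20
|error| ≤ 0.0000009537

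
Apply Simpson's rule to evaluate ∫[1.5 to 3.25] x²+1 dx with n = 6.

f(x) = x²+1
a = 1.5, b = 3.25, n = 6
h = (b - a)/n = 0.291667

Simpson's rule: (h/3)[f(x₀) + 4f(x₁) + 2f(x₂) + ... + f(xₙ)]

x_0 = 1.5000, f(x_0) = 3.250000, coefficient = 1
x_1 = 1.7917, f(x_1) = 4.210069, coefficient = 4
x_2 = 2.0833, f(x_2) = 5.340278, coefficient = 2
x_3 = 2.3750, f(x_3) = 6.640625, coefficient = 4
x_4 = 2.6667, f(x_4) = 8.111111, coefficient = 2
x_5 = 2.9583, f(x_5) = 9.751736, coefficient = 4
x_6 = 3.2500, f(x_6) = 11.562500, coefficient = 1

I ≈ (0.291667/3) × 124.125000 = 12.067708
Exact value: 12.067708
Error: 0.000000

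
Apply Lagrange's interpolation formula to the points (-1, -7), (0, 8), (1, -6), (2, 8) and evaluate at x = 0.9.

Lagrange interpolation formula:
P(x) = Σ yᵢ × Lᵢ(x)
where Lᵢ(x) = Π_{j≠i} (x - xⱼ)/(xᵢ - xⱼ)

L_0(0.9) = (0.9 - 0)/(-1 - 0) × (0.9 - 1)/(-1 - 1) × (0.9 - 2)/(-1 - 2) = -0.016500
L_1(0.9) = (0.9 - (-1))/(0 - (-1)) × (0.9 - 1)/(0 - 1) × (0.9 - 2)/(0 - 2) = 0.104500
L_2(0.9) = (0.9 - (-1))/(1 - (-1)) × (0.9 - 0)/(1 - 0) × (0.9 - 2)/(1 - 2) = 0.940500
L_3(0.9) = (0.9 - (-1))/(2 - (-1)) × (0.9 - 0)/(2 - 0) × (0.9 - 1)/(2 - 1) = -0.028500

P(0.9) = (-7)×L_0(0.9) + 8×L_1(0.9) + (-6)×L_2(0.9) + 8×L_3(0.9)
P(0.9) = -4.919500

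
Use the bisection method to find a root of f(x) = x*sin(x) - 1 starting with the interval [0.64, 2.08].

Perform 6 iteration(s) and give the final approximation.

f(x) = x*sin(x) - 1
Initial interval: [0.64, 2.08]

Iteration 1:
  c_1 = (0.640000 + 2.080000)/2 = 1.360000
  f(c_1) = f(1.360000) = 0.329896
  f(a) × f(c) < 0, new interval: [0.640000, 1.360000]
Iteration 2:
  c_2 = (0.640000 + 1.360000)/2 = 1.000000
  f(c_2) = f(1.000000) = -0.158529
  f(a) × f(c) ≥ 0, new interval: [1.000000, 1.360000]
Iteration 3:
  c_3 = (1.000000 + 1.360000)/2 = 1.180000
  f(c_3) = f(1.180000) = 0.091035
  f(a) × f(c) < 0, new interval: [1.000000, 1.180000]
Iteration 4:
  c_4 = (1.000000 + 1.180000)/2 = 1.090000
  f(c_4) = f(1.090000) = -0.033577
  f(a) × f(c) ≥ 0, new interval: [1.090000, 1.180000]
Iteration 5:
  c_5 = (1.090000 + 1.180000)/2 = 1.135000
  f(c_5) = f(1.135000) = 0.028916
  f(a) × f(c) < 0, new interval: [1.090000, 1.135000]
Iteration 6:
  c_6 = (1.090000 + 1.135000)/2 = 1.112500
  f(c_6) = f(1.112500) = -0.002302
  f(a) × f(c) ≥ 0, new interval: [1.112500, 1.135000]

After 6 iteration(s), the approximation is c_6 = 1.112500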